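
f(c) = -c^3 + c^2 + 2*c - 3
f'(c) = -3*c^2 + 2*c + 2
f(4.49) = -64.38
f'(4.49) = -49.50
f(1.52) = -1.16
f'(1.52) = -1.89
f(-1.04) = -2.87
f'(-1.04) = -3.32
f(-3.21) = 33.96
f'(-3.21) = -35.33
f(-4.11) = 75.10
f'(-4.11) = -56.90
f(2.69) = -9.85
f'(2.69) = -14.33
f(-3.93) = 65.28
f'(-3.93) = -52.19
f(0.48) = -1.92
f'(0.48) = 2.27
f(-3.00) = 27.00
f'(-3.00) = -31.00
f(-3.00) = 27.00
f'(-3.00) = -31.00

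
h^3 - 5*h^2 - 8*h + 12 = (h - 6)*(h - 1)*(h + 2)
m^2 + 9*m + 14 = (m + 2)*(m + 7)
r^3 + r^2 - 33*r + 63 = (r - 3)^2*(r + 7)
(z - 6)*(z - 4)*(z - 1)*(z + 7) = z^4 - 4*z^3 - 43*z^2 + 214*z - 168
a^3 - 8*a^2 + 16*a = a*(a - 4)^2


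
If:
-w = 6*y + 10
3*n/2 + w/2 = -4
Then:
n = 2*y + 2/3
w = -6*y - 10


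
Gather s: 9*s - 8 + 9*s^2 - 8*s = 9*s^2 + s - 8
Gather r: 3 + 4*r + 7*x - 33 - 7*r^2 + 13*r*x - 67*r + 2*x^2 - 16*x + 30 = -7*r^2 + r*(13*x - 63) + 2*x^2 - 9*x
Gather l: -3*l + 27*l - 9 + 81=24*l + 72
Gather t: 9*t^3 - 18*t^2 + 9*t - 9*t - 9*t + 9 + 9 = 9*t^3 - 18*t^2 - 9*t + 18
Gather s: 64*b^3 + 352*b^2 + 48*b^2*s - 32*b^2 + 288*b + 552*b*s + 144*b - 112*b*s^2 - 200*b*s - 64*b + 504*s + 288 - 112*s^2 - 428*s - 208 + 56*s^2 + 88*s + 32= 64*b^3 + 320*b^2 + 368*b + s^2*(-112*b - 56) + s*(48*b^2 + 352*b + 164) + 112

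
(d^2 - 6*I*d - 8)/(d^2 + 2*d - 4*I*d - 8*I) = (d - 2*I)/(d + 2)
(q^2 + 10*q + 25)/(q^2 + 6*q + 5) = (q + 5)/(q + 1)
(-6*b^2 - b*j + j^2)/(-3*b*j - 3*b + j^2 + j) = (2*b + j)/(j + 1)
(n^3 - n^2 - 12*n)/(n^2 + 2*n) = (n^2 - n - 12)/(n + 2)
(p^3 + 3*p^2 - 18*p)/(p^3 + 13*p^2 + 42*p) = (p - 3)/(p + 7)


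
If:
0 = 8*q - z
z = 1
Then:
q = 1/8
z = 1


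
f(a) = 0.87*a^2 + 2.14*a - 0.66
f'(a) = 1.74*a + 2.14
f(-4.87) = 9.55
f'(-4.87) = -6.33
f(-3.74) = 3.51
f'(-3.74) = -4.37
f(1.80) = 6.01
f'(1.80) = 5.27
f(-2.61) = -0.32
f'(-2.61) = -2.40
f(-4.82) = 9.24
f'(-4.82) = -6.25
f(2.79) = 12.08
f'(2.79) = 6.99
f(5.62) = 38.85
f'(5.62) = 11.92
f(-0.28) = -1.19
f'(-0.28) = 1.65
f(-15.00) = 162.99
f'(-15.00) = -23.96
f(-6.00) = 17.82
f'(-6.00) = -8.30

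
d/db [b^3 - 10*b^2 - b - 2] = 3*b^2 - 20*b - 1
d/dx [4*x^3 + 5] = 12*x^2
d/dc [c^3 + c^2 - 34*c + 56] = 3*c^2 + 2*c - 34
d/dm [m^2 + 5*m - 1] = 2*m + 5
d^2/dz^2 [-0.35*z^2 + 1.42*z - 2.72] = -0.700000000000000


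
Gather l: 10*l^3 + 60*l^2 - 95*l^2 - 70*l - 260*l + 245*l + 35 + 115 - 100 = 10*l^3 - 35*l^2 - 85*l + 50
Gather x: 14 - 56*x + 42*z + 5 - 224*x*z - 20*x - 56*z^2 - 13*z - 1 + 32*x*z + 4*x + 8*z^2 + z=x*(-192*z - 72) - 48*z^2 + 30*z + 18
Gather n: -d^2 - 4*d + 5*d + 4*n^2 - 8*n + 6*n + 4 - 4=-d^2 + d + 4*n^2 - 2*n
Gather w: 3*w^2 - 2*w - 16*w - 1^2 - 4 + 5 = 3*w^2 - 18*w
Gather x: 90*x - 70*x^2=-70*x^2 + 90*x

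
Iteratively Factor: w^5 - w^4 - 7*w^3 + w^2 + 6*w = (w - 3)*(w^4 + 2*w^3 - w^2 - 2*w) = (w - 3)*(w + 2)*(w^3 - w) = (w - 3)*(w - 1)*(w + 2)*(w^2 + w) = (w - 3)*(w - 1)*(w + 1)*(w + 2)*(w)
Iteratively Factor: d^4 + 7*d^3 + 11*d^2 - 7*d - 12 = (d + 1)*(d^3 + 6*d^2 + 5*d - 12) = (d + 1)*(d + 4)*(d^2 + 2*d - 3) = (d - 1)*(d + 1)*(d + 4)*(d + 3)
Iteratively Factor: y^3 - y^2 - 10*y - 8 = (y - 4)*(y^2 + 3*y + 2) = (y - 4)*(y + 1)*(y + 2)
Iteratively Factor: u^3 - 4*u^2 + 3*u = (u - 3)*(u^2 - u) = u*(u - 3)*(u - 1)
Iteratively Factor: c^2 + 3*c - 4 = (c - 1)*(c + 4)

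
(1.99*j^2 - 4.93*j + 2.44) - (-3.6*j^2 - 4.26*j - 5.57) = 5.59*j^2 - 0.67*j + 8.01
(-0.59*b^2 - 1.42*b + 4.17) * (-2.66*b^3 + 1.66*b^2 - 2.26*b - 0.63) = 1.5694*b^5 + 2.7978*b^4 - 12.116*b^3 + 10.5031*b^2 - 8.5296*b - 2.6271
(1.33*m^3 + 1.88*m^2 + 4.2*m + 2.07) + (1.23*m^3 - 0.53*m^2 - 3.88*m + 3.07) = 2.56*m^3 + 1.35*m^2 + 0.32*m + 5.14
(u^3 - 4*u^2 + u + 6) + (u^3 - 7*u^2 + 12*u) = 2*u^3 - 11*u^2 + 13*u + 6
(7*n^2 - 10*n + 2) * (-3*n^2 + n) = -21*n^4 + 37*n^3 - 16*n^2 + 2*n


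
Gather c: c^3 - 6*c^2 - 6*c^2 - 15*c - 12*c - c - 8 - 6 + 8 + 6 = c^3 - 12*c^2 - 28*c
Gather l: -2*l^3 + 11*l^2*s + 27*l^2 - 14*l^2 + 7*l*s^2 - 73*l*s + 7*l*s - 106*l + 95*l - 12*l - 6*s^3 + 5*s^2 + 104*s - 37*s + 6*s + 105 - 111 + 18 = -2*l^3 + l^2*(11*s + 13) + l*(7*s^2 - 66*s - 23) - 6*s^3 + 5*s^2 + 73*s + 12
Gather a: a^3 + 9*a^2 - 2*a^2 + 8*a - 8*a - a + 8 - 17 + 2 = a^3 + 7*a^2 - a - 7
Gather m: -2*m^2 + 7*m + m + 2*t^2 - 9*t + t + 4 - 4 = -2*m^2 + 8*m + 2*t^2 - 8*t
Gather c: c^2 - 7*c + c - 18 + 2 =c^2 - 6*c - 16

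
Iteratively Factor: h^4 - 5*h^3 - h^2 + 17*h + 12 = (h + 1)*(h^3 - 6*h^2 + 5*h + 12) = (h - 3)*(h + 1)*(h^2 - 3*h - 4) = (h - 4)*(h - 3)*(h + 1)*(h + 1)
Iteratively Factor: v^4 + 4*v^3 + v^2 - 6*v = (v - 1)*(v^3 + 5*v^2 + 6*v) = (v - 1)*(v + 2)*(v^2 + 3*v) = (v - 1)*(v + 2)*(v + 3)*(v)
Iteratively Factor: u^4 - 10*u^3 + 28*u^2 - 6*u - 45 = (u + 1)*(u^3 - 11*u^2 + 39*u - 45) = (u - 5)*(u + 1)*(u^2 - 6*u + 9) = (u - 5)*(u - 3)*(u + 1)*(u - 3)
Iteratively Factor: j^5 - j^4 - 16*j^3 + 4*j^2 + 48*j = (j - 2)*(j^4 + j^3 - 14*j^2 - 24*j) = (j - 2)*(j + 2)*(j^3 - j^2 - 12*j) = (j - 4)*(j - 2)*(j + 2)*(j^2 + 3*j) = j*(j - 4)*(j - 2)*(j + 2)*(j + 3)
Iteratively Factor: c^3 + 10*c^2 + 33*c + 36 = (c + 3)*(c^2 + 7*c + 12) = (c + 3)^2*(c + 4)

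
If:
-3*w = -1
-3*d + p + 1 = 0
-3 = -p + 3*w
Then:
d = 5/3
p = 4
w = 1/3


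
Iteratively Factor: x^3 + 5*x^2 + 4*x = (x)*(x^2 + 5*x + 4) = x*(x + 1)*(x + 4)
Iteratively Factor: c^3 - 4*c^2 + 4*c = (c - 2)*(c^2 - 2*c) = (c - 2)^2*(c)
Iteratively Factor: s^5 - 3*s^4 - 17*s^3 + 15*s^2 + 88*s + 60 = (s + 2)*(s^4 - 5*s^3 - 7*s^2 + 29*s + 30) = (s + 2)^2*(s^3 - 7*s^2 + 7*s + 15) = (s - 5)*(s + 2)^2*(s^2 - 2*s - 3) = (s - 5)*(s + 1)*(s + 2)^2*(s - 3)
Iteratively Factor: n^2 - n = (n - 1)*(n)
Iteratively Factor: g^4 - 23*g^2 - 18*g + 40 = (g - 1)*(g^3 + g^2 - 22*g - 40) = (g - 5)*(g - 1)*(g^2 + 6*g + 8) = (g - 5)*(g - 1)*(g + 4)*(g + 2)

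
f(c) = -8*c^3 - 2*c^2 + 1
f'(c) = -24*c^2 - 4*c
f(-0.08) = 0.99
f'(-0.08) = 0.17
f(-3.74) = 391.53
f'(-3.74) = -320.74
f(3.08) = -251.72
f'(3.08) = -239.99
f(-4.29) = 595.82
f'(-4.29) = -424.54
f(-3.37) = 284.47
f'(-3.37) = -259.09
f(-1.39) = 18.62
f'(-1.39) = -40.81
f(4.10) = -583.99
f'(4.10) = -419.84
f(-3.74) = 391.53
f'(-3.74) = -320.74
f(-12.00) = 13537.00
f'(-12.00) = -3408.00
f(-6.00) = 1657.00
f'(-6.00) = -840.00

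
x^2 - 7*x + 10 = (x - 5)*(x - 2)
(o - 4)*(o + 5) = o^2 + o - 20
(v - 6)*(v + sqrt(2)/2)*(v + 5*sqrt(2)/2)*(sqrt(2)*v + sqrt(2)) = sqrt(2)*v^4 - 5*sqrt(2)*v^3 + 6*v^3 - 30*v^2 - 7*sqrt(2)*v^2/2 - 36*v - 25*sqrt(2)*v/2 - 15*sqrt(2)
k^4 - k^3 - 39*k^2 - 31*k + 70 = (k - 7)*(k - 1)*(k + 2)*(k + 5)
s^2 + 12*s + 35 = (s + 5)*(s + 7)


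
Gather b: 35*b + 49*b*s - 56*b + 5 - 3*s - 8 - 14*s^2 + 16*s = b*(49*s - 21) - 14*s^2 + 13*s - 3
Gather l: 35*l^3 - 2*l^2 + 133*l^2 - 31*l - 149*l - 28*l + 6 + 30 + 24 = 35*l^3 + 131*l^2 - 208*l + 60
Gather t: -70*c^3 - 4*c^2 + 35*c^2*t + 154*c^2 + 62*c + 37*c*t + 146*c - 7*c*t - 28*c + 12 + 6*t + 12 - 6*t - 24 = -70*c^3 + 150*c^2 + 180*c + t*(35*c^2 + 30*c)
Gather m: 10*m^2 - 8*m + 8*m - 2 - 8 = 10*m^2 - 10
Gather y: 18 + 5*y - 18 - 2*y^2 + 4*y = -2*y^2 + 9*y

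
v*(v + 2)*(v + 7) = v^3 + 9*v^2 + 14*v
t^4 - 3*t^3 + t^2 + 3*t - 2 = (t - 2)*(t - 1)^2*(t + 1)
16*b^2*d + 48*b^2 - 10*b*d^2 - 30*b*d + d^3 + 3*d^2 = (-8*b + d)*(-2*b + d)*(d + 3)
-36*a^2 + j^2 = (-6*a + j)*(6*a + j)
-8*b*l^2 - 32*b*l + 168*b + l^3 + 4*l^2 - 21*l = (-8*b + l)*(l - 3)*(l + 7)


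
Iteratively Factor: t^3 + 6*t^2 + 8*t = (t)*(t^2 + 6*t + 8) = t*(t + 4)*(t + 2)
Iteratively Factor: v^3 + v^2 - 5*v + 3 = (v - 1)*(v^2 + 2*v - 3) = (v - 1)*(v + 3)*(v - 1)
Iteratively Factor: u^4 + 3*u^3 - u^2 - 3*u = (u + 3)*(u^3 - u) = u*(u + 3)*(u^2 - 1) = u*(u + 1)*(u + 3)*(u - 1)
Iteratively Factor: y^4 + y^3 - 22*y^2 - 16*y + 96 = (y + 3)*(y^3 - 2*y^2 - 16*y + 32) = (y + 3)*(y + 4)*(y^2 - 6*y + 8) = (y - 2)*(y + 3)*(y + 4)*(y - 4)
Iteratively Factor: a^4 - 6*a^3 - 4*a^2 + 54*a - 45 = (a - 5)*(a^3 - a^2 - 9*a + 9) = (a - 5)*(a + 3)*(a^2 - 4*a + 3) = (a - 5)*(a - 3)*(a + 3)*(a - 1)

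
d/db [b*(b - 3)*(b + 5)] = 3*b^2 + 4*b - 15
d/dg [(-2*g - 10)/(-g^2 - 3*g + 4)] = 2*(-g^2 - 10*g - 19)/(g^4 + 6*g^3 + g^2 - 24*g + 16)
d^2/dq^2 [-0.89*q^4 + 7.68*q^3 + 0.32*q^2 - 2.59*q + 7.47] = -10.68*q^2 + 46.08*q + 0.64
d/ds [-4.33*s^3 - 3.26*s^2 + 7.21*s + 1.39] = -12.99*s^2 - 6.52*s + 7.21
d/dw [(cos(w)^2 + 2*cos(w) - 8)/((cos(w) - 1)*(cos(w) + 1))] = 2*(cos(w)^2 - 7*cos(w) + 1)/sin(w)^3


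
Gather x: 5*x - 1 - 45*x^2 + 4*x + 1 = -45*x^2 + 9*x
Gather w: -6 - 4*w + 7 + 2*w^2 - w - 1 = 2*w^2 - 5*w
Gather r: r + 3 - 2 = r + 1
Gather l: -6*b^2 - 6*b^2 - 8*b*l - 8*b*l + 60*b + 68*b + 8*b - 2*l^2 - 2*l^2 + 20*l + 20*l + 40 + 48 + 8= -12*b^2 + 136*b - 4*l^2 + l*(40 - 16*b) + 96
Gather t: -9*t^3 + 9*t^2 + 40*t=-9*t^3 + 9*t^2 + 40*t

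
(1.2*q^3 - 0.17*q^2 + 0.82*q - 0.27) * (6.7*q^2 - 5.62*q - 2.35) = 8.04*q^5 - 7.883*q^4 + 3.6294*q^3 - 6.0179*q^2 - 0.4096*q + 0.6345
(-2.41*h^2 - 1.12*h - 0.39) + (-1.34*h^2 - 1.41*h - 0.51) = -3.75*h^2 - 2.53*h - 0.9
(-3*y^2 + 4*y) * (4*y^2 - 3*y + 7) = -12*y^4 + 25*y^3 - 33*y^2 + 28*y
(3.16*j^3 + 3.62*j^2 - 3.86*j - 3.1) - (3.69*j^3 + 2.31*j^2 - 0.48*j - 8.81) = -0.53*j^3 + 1.31*j^2 - 3.38*j + 5.71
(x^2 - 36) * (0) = 0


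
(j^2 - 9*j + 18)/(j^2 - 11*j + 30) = (j - 3)/(j - 5)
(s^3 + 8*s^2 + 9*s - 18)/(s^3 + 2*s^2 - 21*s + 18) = (s + 3)/(s - 3)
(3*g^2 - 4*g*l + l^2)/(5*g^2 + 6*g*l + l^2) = (3*g^2 - 4*g*l + l^2)/(5*g^2 + 6*g*l + l^2)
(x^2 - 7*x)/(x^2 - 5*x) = (x - 7)/(x - 5)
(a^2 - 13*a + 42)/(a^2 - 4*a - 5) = (-a^2 + 13*a - 42)/(-a^2 + 4*a + 5)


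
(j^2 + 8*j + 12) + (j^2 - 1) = 2*j^2 + 8*j + 11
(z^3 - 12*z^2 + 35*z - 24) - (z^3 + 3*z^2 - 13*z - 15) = -15*z^2 + 48*z - 9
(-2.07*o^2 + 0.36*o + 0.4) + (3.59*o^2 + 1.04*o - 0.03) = 1.52*o^2 + 1.4*o + 0.37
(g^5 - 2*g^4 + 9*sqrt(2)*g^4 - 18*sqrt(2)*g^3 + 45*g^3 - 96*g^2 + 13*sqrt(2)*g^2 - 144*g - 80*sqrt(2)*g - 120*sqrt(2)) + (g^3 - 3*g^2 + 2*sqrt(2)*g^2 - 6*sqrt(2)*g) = g^5 - 2*g^4 + 9*sqrt(2)*g^4 - 18*sqrt(2)*g^3 + 46*g^3 - 99*g^2 + 15*sqrt(2)*g^2 - 144*g - 86*sqrt(2)*g - 120*sqrt(2)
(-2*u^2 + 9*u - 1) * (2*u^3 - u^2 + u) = -4*u^5 + 20*u^4 - 13*u^3 + 10*u^2 - u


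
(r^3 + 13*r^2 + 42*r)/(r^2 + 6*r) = r + 7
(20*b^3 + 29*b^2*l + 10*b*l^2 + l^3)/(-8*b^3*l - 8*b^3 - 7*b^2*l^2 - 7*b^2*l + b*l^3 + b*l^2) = (-20*b^2 - 9*b*l - l^2)/(b*(8*b*l + 8*b - l^2 - l))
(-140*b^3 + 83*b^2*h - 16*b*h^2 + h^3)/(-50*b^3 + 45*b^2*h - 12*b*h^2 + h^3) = (28*b^2 - 11*b*h + h^2)/(10*b^2 - 7*b*h + h^2)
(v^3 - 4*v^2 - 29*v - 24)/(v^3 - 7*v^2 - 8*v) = (v + 3)/v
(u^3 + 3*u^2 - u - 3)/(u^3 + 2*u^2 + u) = (u^2 + 2*u - 3)/(u*(u + 1))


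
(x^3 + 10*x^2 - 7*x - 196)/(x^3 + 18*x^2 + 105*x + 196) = (x - 4)/(x + 4)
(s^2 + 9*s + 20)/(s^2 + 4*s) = (s + 5)/s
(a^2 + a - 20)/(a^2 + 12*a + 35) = (a - 4)/(a + 7)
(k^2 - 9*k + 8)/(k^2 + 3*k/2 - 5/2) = 2*(k - 8)/(2*k + 5)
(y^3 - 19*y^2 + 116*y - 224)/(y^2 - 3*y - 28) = (y^2 - 12*y + 32)/(y + 4)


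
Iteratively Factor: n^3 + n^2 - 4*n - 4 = (n - 2)*(n^2 + 3*n + 2) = (n - 2)*(n + 1)*(n + 2)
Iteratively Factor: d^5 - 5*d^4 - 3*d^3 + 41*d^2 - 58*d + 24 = (d - 2)*(d^4 - 3*d^3 - 9*d^2 + 23*d - 12) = (d - 4)*(d - 2)*(d^3 + d^2 - 5*d + 3) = (d - 4)*(d - 2)*(d - 1)*(d^2 + 2*d - 3) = (d - 4)*(d - 2)*(d - 1)^2*(d + 3)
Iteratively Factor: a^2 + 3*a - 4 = (a + 4)*(a - 1)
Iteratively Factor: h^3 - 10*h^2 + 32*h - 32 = (h - 2)*(h^2 - 8*h + 16) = (h - 4)*(h - 2)*(h - 4)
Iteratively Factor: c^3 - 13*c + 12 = (c - 1)*(c^2 + c - 12) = (c - 3)*(c - 1)*(c + 4)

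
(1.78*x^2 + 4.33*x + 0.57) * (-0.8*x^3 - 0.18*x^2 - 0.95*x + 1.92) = -1.424*x^5 - 3.7844*x^4 - 2.9264*x^3 - 0.7985*x^2 + 7.7721*x + 1.0944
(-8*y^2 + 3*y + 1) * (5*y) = -40*y^3 + 15*y^2 + 5*y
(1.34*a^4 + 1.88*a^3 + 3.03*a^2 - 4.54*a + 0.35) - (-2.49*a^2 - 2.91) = 1.34*a^4 + 1.88*a^3 + 5.52*a^2 - 4.54*a + 3.26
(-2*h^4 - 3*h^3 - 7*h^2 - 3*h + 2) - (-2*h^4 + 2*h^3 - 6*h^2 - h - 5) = -5*h^3 - h^2 - 2*h + 7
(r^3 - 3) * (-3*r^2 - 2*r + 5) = -3*r^5 - 2*r^4 + 5*r^3 + 9*r^2 + 6*r - 15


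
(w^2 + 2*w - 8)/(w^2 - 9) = (w^2 + 2*w - 8)/(w^2 - 9)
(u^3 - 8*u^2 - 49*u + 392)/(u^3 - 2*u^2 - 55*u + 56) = (u - 7)/(u - 1)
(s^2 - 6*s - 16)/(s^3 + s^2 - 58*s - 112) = 1/(s + 7)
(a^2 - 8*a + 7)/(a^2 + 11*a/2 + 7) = 2*(a^2 - 8*a + 7)/(2*a^2 + 11*a + 14)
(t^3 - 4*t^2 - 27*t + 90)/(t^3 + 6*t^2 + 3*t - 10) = (t^2 - 9*t + 18)/(t^2 + t - 2)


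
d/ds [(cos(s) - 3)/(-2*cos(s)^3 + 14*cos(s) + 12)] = -(2*cos(s) + 3)*sin(s)/(2*(cos(s) + 1)^2*(cos(s) + 2)^2)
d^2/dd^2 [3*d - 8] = 0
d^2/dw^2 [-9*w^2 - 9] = -18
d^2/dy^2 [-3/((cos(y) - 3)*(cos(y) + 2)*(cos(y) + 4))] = 3*(40*(1 - cos(y)^2)^2 - 12*sin(y)^6 - 3*cos(y)^6 + 33*cos(y)^5 + 78*cos(y)^3 + 438*cos(y)^2 - 204*cos(y) - 372)/((cos(y) - 3)^3*(cos(y) + 2)^3*(cos(y) + 4)^3)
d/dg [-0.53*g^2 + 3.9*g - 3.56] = 3.9 - 1.06*g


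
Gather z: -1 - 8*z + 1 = -8*z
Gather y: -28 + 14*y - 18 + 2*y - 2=16*y - 48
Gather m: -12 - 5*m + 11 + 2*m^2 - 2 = 2*m^2 - 5*m - 3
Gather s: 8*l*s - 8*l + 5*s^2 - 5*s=-8*l + 5*s^2 + s*(8*l - 5)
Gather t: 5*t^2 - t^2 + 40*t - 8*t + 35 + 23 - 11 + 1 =4*t^2 + 32*t + 48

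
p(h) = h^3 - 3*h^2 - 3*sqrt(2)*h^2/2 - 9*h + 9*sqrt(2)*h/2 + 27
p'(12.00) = 306.45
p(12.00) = 985.90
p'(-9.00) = 332.55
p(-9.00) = -1093.10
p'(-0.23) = -0.12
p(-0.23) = 27.32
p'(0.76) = -8.69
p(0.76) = 22.48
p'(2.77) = -7.99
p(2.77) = 1.66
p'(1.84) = -11.33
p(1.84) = 11.04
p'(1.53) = -11.28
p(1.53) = 14.56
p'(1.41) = -11.11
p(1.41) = 15.90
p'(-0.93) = 9.48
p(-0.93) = 24.22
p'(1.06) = -10.12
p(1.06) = 19.64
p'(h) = 3*h^2 - 6*h - 3*sqrt(2)*h - 9 + 9*sqrt(2)/2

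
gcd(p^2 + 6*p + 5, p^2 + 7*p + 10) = p + 5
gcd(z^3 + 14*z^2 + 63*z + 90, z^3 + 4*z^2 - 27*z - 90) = z^2 + 9*z + 18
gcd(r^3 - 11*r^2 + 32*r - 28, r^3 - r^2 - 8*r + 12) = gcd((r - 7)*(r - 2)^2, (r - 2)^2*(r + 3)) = r^2 - 4*r + 4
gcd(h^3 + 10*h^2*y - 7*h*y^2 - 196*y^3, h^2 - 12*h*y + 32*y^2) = -h + 4*y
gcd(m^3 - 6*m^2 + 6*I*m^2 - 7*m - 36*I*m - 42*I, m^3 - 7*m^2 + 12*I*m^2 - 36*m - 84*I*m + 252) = m^2 + m*(-7 + 6*I) - 42*I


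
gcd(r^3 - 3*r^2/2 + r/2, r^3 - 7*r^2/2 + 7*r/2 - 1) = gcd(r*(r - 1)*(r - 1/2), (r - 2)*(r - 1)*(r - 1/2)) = r^2 - 3*r/2 + 1/2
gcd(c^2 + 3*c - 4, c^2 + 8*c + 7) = 1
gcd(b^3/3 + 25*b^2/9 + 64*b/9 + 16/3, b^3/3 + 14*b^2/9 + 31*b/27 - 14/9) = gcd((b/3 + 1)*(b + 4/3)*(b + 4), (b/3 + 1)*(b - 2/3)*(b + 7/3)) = b + 3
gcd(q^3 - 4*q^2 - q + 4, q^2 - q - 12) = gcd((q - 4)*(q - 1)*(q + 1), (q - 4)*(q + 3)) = q - 4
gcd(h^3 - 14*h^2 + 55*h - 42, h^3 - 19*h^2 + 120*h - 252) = h^2 - 13*h + 42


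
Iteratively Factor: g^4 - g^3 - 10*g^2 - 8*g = (g - 4)*(g^3 + 3*g^2 + 2*g) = g*(g - 4)*(g^2 + 3*g + 2) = g*(g - 4)*(g + 1)*(g + 2)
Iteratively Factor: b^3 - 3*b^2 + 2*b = (b - 2)*(b^2 - b) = (b - 2)*(b - 1)*(b)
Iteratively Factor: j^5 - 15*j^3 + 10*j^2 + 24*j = (j - 3)*(j^4 + 3*j^3 - 6*j^2 - 8*j) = (j - 3)*(j + 4)*(j^3 - j^2 - 2*j) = (j - 3)*(j - 2)*(j + 4)*(j^2 + j) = j*(j - 3)*(j - 2)*(j + 4)*(j + 1)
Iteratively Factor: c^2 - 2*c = (c - 2)*(c)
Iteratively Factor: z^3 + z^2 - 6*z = (z - 2)*(z^2 + 3*z) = z*(z - 2)*(z + 3)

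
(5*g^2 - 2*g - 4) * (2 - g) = -5*g^3 + 12*g^2 - 8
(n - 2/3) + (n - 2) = 2*n - 8/3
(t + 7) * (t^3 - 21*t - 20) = t^4 + 7*t^3 - 21*t^2 - 167*t - 140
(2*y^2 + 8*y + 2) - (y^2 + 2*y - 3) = y^2 + 6*y + 5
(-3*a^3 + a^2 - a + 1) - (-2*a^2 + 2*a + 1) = -3*a^3 + 3*a^2 - 3*a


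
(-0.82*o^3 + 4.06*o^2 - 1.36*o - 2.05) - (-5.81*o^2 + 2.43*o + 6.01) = -0.82*o^3 + 9.87*o^2 - 3.79*o - 8.06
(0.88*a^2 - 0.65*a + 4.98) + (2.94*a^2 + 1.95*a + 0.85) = 3.82*a^2 + 1.3*a + 5.83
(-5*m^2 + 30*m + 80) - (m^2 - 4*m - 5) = -6*m^2 + 34*m + 85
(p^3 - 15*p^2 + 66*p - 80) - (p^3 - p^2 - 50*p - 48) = -14*p^2 + 116*p - 32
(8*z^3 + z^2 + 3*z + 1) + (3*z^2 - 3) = 8*z^3 + 4*z^2 + 3*z - 2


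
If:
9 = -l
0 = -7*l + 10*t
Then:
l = -9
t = -63/10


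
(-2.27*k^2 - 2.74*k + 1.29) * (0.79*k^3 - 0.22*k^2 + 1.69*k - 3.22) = -1.7933*k^5 - 1.6652*k^4 - 2.2144*k^3 + 2.395*k^2 + 11.0029*k - 4.1538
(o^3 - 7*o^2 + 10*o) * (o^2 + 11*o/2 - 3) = o^5 - 3*o^4/2 - 63*o^3/2 + 76*o^2 - 30*o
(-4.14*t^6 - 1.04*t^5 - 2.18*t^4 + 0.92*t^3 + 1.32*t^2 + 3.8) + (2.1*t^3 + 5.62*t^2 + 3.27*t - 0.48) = -4.14*t^6 - 1.04*t^5 - 2.18*t^4 + 3.02*t^3 + 6.94*t^2 + 3.27*t + 3.32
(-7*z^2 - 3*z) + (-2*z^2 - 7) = -9*z^2 - 3*z - 7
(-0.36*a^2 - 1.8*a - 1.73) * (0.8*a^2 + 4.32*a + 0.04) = -0.288*a^4 - 2.9952*a^3 - 9.1744*a^2 - 7.5456*a - 0.0692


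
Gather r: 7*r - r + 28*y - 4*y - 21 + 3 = 6*r + 24*y - 18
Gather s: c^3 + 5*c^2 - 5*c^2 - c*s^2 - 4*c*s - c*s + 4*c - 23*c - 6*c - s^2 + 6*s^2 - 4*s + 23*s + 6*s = c^3 - 25*c + s^2*(5 - c) + s*(25 - 5*c)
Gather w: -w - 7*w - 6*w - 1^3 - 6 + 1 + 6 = -14*w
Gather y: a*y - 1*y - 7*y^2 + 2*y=-7*y^2 + y*(a + 1)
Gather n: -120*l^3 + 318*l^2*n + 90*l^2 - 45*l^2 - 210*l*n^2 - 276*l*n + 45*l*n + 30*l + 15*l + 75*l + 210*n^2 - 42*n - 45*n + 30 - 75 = -120*l^3 + 45*l^2 + 120*l + n^2*(210 - 210*l) + n*(318*l^2 - 231*l - 87) - 45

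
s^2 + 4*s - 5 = (s - 1)*(s + 5)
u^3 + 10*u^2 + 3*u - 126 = (u - 3)*(u + 6)*(u + 7)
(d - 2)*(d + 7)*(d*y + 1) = d^3*y + 5*d^2*y + d^2 - 14*d*y + 5*d - 14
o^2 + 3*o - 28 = (o - 4)*(o + 7)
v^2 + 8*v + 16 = (v + 4)^2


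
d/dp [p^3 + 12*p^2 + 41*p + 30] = 3*p^2 + 24*p + 41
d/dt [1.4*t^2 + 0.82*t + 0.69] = 2.8*t + 0.82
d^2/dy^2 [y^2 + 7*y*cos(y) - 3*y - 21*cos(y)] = -7*y*cos(y) - 14*sin(y) + 21*cos(y) + 2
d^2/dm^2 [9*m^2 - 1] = 18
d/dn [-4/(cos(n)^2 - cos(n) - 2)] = 4*(1 - 2*cos(n))*sin(n)/(sin(n)^2 + cos(n) + 1)^2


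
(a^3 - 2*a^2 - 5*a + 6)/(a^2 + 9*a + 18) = (a^3 - 2*a^2 - 5*a + 6)/(a^2 + 9*a + 18)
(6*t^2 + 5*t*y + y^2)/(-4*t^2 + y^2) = (3*t + y)/(-2*t + y)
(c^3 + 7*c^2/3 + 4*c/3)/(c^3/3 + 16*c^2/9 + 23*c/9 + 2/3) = 3*c*(3*c^2 + 7*c + 4)/(3*c^3 + 16*c^2 + 23*c + 6)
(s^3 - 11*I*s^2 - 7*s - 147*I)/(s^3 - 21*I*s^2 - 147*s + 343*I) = (s + 3*I)/(s - 7*I)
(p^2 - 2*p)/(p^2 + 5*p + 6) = p*(p - 2)/(p^2 + 5*p + 6)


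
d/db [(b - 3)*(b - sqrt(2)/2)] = 2*b - 3 - sqrt(2)/2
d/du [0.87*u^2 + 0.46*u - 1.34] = 1.74*u + 0.46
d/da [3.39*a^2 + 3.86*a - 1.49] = 6.78*a + 3.86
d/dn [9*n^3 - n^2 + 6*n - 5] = 27*n^2 - 2*n + 6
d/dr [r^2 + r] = 2*r + 1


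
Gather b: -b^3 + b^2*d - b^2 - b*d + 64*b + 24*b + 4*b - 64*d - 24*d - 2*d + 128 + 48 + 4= -b^3 + b^2*(d - 1) + b*(92 - d) - 90*d + 180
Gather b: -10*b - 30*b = -40*b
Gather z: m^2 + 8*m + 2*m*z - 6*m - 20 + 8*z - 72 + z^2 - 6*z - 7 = m^2 + 2*m + z^2 + z*(2*m + 2) - 99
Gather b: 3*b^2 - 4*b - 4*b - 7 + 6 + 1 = 3*b^2 - 8*b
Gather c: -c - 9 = -c - 9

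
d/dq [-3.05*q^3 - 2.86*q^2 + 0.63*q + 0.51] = -9.15*q^2 - 5.72*q + 0.63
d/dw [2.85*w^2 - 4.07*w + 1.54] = 5.7*w - 4.07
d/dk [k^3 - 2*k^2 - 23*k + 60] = 3*k^2 - 4*k - 23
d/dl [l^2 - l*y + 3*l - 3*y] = 2*l - y + 3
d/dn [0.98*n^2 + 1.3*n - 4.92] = 1.96*n + 1.3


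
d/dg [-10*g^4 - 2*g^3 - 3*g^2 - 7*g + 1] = -40*g^3 - 6*g^2 - 6*g - 7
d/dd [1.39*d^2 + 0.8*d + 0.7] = 2.78*d + 0.8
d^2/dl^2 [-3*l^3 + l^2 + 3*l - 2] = 2 - 18*l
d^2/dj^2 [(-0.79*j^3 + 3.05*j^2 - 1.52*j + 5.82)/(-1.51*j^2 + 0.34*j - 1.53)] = (-1.77635683940025e-15*j^5 + 1.4210854715202e-14*j^4 + 0.332138000000008*j^3 - 39.80835*j^2 + 7.95385800000001*j + 12.848226)/(3.442951*j^6 - 2.325702*j^5 + 10.989327*j^4 - 4.752316*j^3 + 11.134881*j^2 - 2.387718*j + 3.581577)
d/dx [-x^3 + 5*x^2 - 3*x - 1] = -3*x^2 + 10*x - 3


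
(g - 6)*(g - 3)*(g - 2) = g^3 - 11*g^2 + 36*g - 36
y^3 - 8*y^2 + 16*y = y*(y - 4)^2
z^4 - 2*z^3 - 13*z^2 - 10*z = z*(z - 5)*(z + 1)*(z + 2)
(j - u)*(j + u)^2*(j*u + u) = j^4*u + j^3*u^2 + j^3*u - j^2*u^3 + j^2*u^2 - j*u^4 - j*u^3 - u^4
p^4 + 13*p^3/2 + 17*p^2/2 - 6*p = p*(p - 1/2)*(p + 3)*(p + 4)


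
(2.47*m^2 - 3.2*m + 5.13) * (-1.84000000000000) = -4.5448*m^2 + 5.888*m - 9.4392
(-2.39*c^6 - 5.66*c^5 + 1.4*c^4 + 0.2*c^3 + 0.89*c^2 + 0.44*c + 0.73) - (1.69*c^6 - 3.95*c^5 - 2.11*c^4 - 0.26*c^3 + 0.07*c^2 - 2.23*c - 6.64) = -4.08*c^6 - 1.71*c^5 + 3.51*c^4 + 0.46*c^3 + 0.82*c^2 + 2.67*c + 7.37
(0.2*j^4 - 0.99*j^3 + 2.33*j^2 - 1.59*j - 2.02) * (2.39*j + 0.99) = 0.478*j^5 - 2.1681*j^4 + 4.5886*j^3 - 1.4934*j^2 - 6.4019*j - 1.9998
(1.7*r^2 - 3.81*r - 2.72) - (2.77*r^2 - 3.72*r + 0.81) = -1.07*r^2 - 0.0899999999999999*r - 3.53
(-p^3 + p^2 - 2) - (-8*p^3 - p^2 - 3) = 7*p^3 + 2*p^2 + 1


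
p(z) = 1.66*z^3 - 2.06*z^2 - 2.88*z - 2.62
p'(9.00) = 363.42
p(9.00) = 1014.74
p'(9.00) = 363.42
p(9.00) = 1014.74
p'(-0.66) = 2.01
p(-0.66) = -2.09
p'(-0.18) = -1.98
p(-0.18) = -2.18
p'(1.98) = 8.49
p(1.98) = -3.51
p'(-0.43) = -0.19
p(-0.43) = -1.89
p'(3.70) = 50.05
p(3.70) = 42.61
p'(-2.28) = 32.40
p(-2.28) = -26.44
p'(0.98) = -2.13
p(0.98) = -5.86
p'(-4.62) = 122.45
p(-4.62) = -196.98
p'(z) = 4.98*z^2 - 4.12*z - 2.88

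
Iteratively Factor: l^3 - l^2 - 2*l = (l + 1)*(l^2 - 2*l) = (l - 2)*(l + 1)*(l)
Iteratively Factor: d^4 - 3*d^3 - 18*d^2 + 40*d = (d - 5)*(d^3 + 2*d^2 - 8*d) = (d - 5)*(d + 4)*(d^2 - 2*d) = (d - 5)*(d - 2)*(d + 4)*(d)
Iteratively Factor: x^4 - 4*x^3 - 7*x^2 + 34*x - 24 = (x - 1)*(x^3 - 3*x^2 - 10*x + 24) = (x - 4)*(x - 1)*(x^2 + x - 6) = (x - 4)*(x - 2)*(x - 1)*(x + 3)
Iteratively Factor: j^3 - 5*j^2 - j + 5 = (j + 1)*(j^2 - 6*j + 5) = (j - 1)*(j + 1)*(j - 5)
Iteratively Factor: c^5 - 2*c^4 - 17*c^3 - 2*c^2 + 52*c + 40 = (c + 2)*(c^4 - 4*c^3 - 9*c^2 + 16*c + 20) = (c - 2)*(c + 2)*(c^3 - 2*c^2 - 13*c - 10) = (c - 5)*(c - 2)*(c + 2)*(c^2 + 3*c + 2) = (c - 5)*(c - 2)*(c + 2)^2*(c + 1)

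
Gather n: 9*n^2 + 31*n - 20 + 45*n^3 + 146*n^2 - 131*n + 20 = 45*n^3 + 155*n^2 - 100*n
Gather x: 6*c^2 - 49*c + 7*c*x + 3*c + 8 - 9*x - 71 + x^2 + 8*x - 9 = 6*c^2 - 46*c + x^2 + x*(7*c - 1) - 72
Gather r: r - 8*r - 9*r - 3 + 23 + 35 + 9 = 64 - 16*r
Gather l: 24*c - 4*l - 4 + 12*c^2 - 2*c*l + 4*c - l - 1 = 12*c^2 + 28*c + l*(-2*c - 5) - 5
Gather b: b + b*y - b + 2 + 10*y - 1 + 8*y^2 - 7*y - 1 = b*y + 8*y^2 + 3*y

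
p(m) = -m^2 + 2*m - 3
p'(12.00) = -22.00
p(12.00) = -123.00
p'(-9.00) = 20.00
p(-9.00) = -102.00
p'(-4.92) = 11.84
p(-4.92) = -37.05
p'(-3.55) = 9.10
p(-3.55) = -22.70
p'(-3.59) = 9.18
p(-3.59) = -23.07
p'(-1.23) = 4.46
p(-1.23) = -6.97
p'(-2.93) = 7.86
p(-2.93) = -17.44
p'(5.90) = -9.80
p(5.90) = -26.01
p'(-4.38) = 10.76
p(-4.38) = -30.94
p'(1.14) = -0.28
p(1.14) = -2.02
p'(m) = 2 - 2*m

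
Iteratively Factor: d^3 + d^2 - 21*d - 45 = (d + 3)*(d^2 - 2*d - 15) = (d - 5)*(d + 3)*(d + 3)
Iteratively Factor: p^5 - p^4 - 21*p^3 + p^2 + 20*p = (p)*(p^4 - p^3 - 21*p^2 + p + 20) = p*(p - 1)*(p^3 - 21*p - 20) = p*(p - 1)*(p + 4)*(p^2 - 4*p - 5) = p*(p - 1)*(p + 1)*(p + 4)*(p - 5)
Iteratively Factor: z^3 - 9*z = (z - 3)*(z^2 + 3*z) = z*(z - 3)*(z + 3)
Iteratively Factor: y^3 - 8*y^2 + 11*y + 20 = (y - 5)*(y^2 - 3*y - 4) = (y - 5)*(y + 1)*(y - 4)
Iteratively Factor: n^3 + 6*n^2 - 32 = (n + 4)*(n^2 + 2*n - 8) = (n + 4)^2*(n - 2)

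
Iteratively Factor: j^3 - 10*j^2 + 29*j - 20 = (j - 4)*(j^2 - 6*j + 5) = (j - 4)*(j - 1)*(j - 5)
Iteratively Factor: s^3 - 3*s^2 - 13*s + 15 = (s - 5)*(s^2 + 2*s - 3) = (s - 5)*(s - 1)*(s + 3)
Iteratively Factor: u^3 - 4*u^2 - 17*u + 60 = (u + 4)*(u^2 - 8*u + 15) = (u - 3)*(u + 4)*(u - 5)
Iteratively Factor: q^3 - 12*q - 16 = (q - 4)*(q^2 + 4*q + 4) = (q - 4)*(q + 2)*(q + 2)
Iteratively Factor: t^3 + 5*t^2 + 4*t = (t + 4)*(t^2 + t) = (t + 1)*(t + 4)*(t)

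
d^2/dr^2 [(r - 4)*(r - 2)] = 2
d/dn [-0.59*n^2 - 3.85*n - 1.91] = -1.18*n - 3.85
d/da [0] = 0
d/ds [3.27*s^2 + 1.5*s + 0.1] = 6.54*s + 1.5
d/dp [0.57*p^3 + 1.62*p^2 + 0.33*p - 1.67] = 1.71*p^2 + 3.24*p + 0.33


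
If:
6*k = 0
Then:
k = 0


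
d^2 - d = d*(d - 1)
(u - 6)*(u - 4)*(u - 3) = u^3 - 13*u^2 + 54*u - 72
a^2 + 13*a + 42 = (a + 6)*(a + 7)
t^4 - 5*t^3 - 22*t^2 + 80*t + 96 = (t - 6)*(t - 4)*(t + 1)*(t + 4)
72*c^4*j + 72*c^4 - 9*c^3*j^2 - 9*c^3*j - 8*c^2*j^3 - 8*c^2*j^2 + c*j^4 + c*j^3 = (-8*c + j)*(-3*c + j)*(3*c + j)*(c*j + c)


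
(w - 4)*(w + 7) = w^2 + 3*w - 28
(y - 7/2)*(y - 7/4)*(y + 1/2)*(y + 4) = y^4 - 3*y^3/4 - 31*y^2/2 + 273*y/16 + 49/4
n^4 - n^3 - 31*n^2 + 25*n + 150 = (n - 5)*(n - 3)*(n + 2)*(n + 5)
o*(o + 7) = o^2 + 7*o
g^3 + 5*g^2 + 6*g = g*(g + 2)*(g + 3)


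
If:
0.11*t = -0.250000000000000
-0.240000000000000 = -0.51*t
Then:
No Solution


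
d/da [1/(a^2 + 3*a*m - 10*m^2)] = (-2*a - 3*m)/(a^2 + 3*a*m - 10*m^2)^2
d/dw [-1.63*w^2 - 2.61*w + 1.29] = -3.26*w - 2.61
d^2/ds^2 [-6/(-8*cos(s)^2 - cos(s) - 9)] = 6*(-256*sin(s)^4 - 159*sin(s)^2 + 39*cos(s) - 6*cos(3*s) + 273)/(-8*sin(s)^2 + cos(s) + 17)^3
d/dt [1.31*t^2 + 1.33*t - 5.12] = 2.62*t + 1.33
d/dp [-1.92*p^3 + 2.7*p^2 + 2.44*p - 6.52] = -5.76*p^2 + 5.4*p + 2.44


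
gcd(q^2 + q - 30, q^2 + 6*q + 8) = 1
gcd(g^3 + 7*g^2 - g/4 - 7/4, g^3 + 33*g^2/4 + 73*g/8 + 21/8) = g^2 + 15*g/2 + 7/2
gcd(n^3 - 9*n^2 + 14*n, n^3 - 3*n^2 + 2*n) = n^2 - 2*n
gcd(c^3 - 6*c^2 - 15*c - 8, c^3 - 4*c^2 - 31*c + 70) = 1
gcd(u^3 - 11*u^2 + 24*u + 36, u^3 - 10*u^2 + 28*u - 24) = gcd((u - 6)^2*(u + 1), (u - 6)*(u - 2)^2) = u - 6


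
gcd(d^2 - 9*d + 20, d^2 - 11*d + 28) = d - 4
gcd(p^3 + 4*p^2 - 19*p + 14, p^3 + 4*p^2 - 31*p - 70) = p + 7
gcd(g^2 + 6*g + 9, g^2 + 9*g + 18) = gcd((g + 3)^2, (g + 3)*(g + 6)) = g + 3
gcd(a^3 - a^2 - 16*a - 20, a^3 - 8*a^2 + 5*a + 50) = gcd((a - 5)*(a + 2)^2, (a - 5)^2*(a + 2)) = a^2 - 3*a - 10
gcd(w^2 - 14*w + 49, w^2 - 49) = w - 7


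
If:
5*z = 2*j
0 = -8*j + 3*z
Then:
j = 0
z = 0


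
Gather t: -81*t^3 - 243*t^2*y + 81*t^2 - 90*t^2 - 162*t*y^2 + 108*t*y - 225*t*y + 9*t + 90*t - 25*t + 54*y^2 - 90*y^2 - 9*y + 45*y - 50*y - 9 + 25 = -81*t^3 + t^2*(-243*y - 9) + t*(-162*y^2 - 117*y + 74) - 36*y^2 - 14*y + 16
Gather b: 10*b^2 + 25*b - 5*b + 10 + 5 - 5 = 10*b^2 + 20*b + 10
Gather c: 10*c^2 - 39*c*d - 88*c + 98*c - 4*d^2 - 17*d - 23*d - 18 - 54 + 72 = 10*c^2 + c*(10 - 39*d) - 4*d^2 - 40*d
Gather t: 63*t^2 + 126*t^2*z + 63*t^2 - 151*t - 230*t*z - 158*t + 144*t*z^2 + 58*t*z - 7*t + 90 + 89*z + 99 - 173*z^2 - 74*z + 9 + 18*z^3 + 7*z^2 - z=t^2*(126*z + 126) + t*(144*z^2 - 172*z - 316) + 18*z^3 - 166*z^2 + 14*z + 198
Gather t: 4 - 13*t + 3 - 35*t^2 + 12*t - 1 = -35*t^2 - t + 6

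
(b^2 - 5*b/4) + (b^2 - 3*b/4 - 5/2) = 2*b^2 - 2*b - 5/2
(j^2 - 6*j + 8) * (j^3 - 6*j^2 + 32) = j^5 - 12*j^4 + 44*j^3 - 16*j^2 - 192*j + 256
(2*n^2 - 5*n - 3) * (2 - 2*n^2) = -4*n^4 + 10*n^3 + 10*n^2 - 10*n - 6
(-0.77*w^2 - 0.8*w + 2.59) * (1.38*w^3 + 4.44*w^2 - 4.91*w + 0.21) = -1.0626*w^5 - 4.5228*w^4 + 3.8029*w^3 + 15.2659*w^2 - 12.8849*w + 0.5439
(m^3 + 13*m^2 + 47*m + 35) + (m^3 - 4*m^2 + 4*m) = 2*m^3 + 9*m^2 + 51*m + 35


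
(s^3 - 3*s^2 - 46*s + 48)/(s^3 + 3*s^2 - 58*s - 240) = (s - 1)/(s + 5)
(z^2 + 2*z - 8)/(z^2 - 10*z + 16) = (z + 4)/(z - 8)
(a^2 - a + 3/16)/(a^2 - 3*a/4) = (a - 1/4)/a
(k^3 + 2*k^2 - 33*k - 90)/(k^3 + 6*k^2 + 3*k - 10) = (k^2 - 3*k - 18)/(k^2 + k - 2)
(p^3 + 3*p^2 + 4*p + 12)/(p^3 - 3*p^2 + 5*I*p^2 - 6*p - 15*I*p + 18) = (p^2 + p*(3 - 2*I) - 6*I)/(p^2 + 3*p*(-1 + I) - 9*I)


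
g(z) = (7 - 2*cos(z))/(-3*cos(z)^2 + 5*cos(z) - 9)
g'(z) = (7 - 2*cos(z))*(-6*sin(z)*cos(z) + 5*sin(z))/(-3*cos(z)^2 + 5*cos(z) - 9)^2 + 2*sin(z)/(-3*cos(z)^2 + 5*cos(z) - 9) = (6*cos(z)^2 - 42*cos(z) + 17)*sin(z)/(3*sin(z)^2 + 5*cos(z) - 12)^2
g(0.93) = -0.82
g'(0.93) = -0.10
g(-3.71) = -0.57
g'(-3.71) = 0.13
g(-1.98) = -0.68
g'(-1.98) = -0.24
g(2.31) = -0.61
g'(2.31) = 0.19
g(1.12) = -0.83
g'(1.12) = -0.00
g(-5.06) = -0.83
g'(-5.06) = 0.05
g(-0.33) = -0.73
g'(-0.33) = 0.12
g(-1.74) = -0.74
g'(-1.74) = -0.24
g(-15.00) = -0.59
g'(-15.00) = -0.16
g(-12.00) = -0.77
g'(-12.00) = -0.16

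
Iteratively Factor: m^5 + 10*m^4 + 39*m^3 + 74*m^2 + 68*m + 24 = (m + 1)*(m^4 + 9*m^3 + 30*m^2 + 44*m + 24) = (m + 1)*(m + 2)*(m^3 + 7*m^2 + 16*m + 12) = (m + 1)*(m + 2)*(m + 3)*(m^2 + 4*m + 4) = (m + 1)*(m + 2)^2*(m + 3)*(m + 2)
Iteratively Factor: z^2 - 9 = (z + 3)*(z - 3)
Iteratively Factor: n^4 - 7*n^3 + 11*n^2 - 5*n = (n - 5)*(n^3 - 2*n^2 + n) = (n - 5)*(n - 1)*(n^2 - n) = (n - 5)*(n - 1)^2*(n)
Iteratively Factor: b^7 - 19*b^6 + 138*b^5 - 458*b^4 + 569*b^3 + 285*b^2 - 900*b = (b - 3)*(b^6 - 16*b^5 + 90*b^4 - 188*b^3 + 5*b^2 + 300*b) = b*(b - 3)*(b^5 - 16*b^4 + 90*b^3 - 188*b^2 + 5*b + 300) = b*(b - 5)*(b - 3)*(b^4 - 11*b^3 + 35*b^2 - 13*b - 60) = b*(b - 5)*(b - 3)^2*(b^3 - 8*b^2 + 11*b + 20) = b*(b - 5)^2*(b - 3)^2*(b^2 - 3*b - 4) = b*(b - 5)^2*(b - 3)^2*(b + 1)*(b - 4)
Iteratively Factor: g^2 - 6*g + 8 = (g - 4)*(g - 2)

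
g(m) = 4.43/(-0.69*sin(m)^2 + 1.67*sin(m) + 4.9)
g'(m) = 4.43*(1.38*sin(m)*cos(m) - 1.67*cos(m))/(-0.69*sin(m)^2 + 1.67*sin(m) + 4.9)^2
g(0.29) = 0.83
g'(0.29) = -0.19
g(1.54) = 0.75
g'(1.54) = -0.00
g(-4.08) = 0.76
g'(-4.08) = 0.04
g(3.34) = 0.97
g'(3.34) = 0.41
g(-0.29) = 1.01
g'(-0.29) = -0.46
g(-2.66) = 1.11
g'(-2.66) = 0.57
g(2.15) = 0.76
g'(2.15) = 0.04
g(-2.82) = 1.03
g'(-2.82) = 0.48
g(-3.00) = 0.95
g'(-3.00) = 0.38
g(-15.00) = 1.26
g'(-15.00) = 0.70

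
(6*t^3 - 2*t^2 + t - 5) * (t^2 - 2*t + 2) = 6*t^5 - 14*t^4 + 17*t^3 - 11*t^2 + 12*t - 10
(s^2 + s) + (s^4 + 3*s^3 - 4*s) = s^4 + 3*s^3 + s^2 - 3*s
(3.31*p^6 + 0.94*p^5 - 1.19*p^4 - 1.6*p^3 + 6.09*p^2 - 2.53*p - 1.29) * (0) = 0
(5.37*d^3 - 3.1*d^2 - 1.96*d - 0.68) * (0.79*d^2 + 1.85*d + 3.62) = 4.2423*d^5 + 7.4855*d^4 + 12.156*d^3 - 15.3852*d^2 - 8.3532*d - 2.4616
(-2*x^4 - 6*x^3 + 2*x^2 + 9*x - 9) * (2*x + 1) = -4*x^5 - 14*x^4 - 2*x^3 + 20*x^2 - 9*x - 9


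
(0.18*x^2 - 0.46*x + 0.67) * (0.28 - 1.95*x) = -0.351*x^3 + 0.9474*x^2 - 1.4353*x + 0.1876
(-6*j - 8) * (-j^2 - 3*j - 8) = 6*j^3 + 26*j^2 + 72*j + 64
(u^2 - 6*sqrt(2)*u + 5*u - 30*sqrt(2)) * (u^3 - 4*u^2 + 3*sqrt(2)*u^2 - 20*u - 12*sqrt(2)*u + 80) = u^5 - 3*sqrt(2)*u^4 + u^4 - 76*u^3 - 3*sqrt(2)*u^3 - 56*u^2 + 180*sqrt(2)*u^2 + 120*sqrt(2)*u + 1120*u - 2400*sqrt(2)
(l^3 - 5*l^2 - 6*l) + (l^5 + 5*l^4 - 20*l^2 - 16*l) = l^5 + 5*l^4 + l^3 - 25*l^2 - 22*l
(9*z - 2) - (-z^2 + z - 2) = z^2 + 8*z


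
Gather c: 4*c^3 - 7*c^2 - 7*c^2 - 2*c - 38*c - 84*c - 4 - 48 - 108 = 4*c^3 - 14*c^2 - 124*c - 160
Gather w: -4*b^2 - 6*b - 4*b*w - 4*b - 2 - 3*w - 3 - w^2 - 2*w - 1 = -4*b^2 - 10*b - w^2 + w*(-4*b - 5) - 6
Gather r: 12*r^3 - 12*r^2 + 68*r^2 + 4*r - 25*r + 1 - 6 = 12*r^3 + 56*r^2 - 21*r - 5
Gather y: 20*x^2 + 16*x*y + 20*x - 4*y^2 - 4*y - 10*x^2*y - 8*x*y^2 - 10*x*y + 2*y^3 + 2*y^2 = 20*x^2 + 20*x + 2*y^3 + y^2*(-8*x - 2) + y*(-10*x^2 + 6*x - 4)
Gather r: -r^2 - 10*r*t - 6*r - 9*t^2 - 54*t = -r^2 + r*(-10*t - 6) - 9*t^2 - 54*t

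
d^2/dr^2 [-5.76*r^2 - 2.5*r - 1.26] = -11.5200000000000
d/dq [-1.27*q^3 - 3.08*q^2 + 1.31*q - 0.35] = -3.81*q^2 - 6.16*q + 1.31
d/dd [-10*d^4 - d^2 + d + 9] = -40*d^3 - 2*d + 1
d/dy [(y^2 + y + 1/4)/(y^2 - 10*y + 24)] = (-22*y^2 + 95*y + 53)/(2*(y^4 - 20*y^3 + 148*y^2 - 480*y + 576))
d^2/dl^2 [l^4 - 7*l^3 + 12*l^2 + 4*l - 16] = 12*l^2 - 42*l + 24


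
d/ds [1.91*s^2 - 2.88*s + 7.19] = 3.82*s - 2.88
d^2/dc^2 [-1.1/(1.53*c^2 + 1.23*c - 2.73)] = (5.14998*c^2 + 4.14018*c - 1.1*(3.06*c + 1.23)*(6.12*c + 2.46) - 9.18918)/(1.53*c^2 + 1.23*c - 2.73)^3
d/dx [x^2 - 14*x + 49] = 2*x - 14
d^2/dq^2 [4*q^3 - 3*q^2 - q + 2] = 24*q - 6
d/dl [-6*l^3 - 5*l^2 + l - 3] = -18*l^2 - 10*l + 1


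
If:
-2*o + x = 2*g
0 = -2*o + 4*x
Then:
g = -3*x/2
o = 2*x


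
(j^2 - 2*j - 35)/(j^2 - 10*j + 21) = (j + 5)/(j - 3)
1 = 1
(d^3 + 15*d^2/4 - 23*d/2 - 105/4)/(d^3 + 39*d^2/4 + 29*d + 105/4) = (d - 3)/(d + 3)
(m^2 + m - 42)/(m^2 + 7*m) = (m - 6)/m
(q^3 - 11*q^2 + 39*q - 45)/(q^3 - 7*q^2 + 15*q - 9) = (q - 5)/(q - 1)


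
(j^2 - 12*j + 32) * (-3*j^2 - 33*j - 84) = -3*j^4 + 3*j^3 + 216*j^2 - 48*j - 2688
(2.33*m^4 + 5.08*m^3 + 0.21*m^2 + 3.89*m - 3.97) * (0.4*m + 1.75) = 0.932*m^5 + 6.1095*m^4 + 8.974*m^3 + 1.9235*m^2 + 5.2195*m - 6.9475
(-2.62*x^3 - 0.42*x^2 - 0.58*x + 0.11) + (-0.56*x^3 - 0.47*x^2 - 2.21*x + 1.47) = -3.18*x^3 - 0.89*x^2 - 2.79*x + 1.58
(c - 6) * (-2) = 12 - 2*c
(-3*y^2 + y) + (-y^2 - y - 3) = -4*y^2 - 3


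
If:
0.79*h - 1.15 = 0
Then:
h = 1.46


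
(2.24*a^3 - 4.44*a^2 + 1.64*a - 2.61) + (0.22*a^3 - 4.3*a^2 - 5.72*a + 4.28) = 2.46*a^3 - 8.74*a^2 - 4.08*a + 1.67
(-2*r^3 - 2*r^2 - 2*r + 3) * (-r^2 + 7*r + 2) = 2*r^5 - 12*r^4 - 16*r^3 - 21*r^2 + 17*r + 6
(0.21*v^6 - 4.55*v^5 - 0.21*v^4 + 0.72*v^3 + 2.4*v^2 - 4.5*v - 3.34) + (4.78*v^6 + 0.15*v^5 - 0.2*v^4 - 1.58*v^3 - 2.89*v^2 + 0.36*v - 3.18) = 4.99*v^6 - 4.4*v^5 - 0.41*v^4 - 0.86*v^3 - 0.49*v^2 - 4.14*v - 6.52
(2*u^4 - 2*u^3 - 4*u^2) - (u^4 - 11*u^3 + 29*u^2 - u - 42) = u^4 + 9*u^3 - 33*u^2 + u + 42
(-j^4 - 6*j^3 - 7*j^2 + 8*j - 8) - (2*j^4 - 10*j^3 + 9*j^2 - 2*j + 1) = -3*j^4 + 4*j^3 - 16*j^2 + 10*j - 9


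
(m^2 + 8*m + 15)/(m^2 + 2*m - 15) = (m + 3)/(m - 3)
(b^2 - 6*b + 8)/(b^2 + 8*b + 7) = (b^2 - 6*b + 8)/(b^2 + 8*b + 7)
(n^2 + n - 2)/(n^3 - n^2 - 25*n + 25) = (n + 2)/(n^2 - 25)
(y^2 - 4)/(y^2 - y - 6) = (y - 2)/(y - 3)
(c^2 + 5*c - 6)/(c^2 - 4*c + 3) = (c + 6)/(c - 3)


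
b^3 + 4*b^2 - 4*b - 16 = (b - 2)*(b + 2)*(b + 4)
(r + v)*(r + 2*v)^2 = r^3 + 5*r^2*v + 8*r*v^2 + 4*v^3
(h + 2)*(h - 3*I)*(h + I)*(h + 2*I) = h^4 + 2*h^3 + 7*h^2 + 14*h + 6*I*h + 12*I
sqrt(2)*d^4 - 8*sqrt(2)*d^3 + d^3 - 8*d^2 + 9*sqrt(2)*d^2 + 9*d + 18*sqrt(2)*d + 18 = (d - 6)*(d - 3)*(d + 1)*(sqrt(2)*d + 1)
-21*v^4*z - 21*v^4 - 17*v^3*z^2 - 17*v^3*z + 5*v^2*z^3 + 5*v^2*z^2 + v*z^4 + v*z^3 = (-3*v + z)*(v + z)*(7*v + z)*(v*z + v)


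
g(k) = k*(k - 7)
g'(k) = 2*k - 7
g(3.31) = -12.21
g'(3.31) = -0.38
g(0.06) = -0.42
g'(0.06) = -6.88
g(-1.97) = 17.67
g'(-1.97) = -10.94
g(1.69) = -8.97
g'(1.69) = -3.62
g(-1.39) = 11.66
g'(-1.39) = -9.78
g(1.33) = -7.54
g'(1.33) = -4.34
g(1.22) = -7.05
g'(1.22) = -4.56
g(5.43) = -8.53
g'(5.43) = 3.86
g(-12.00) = 228.00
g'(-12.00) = -31.00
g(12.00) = 60.00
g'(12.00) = 17.00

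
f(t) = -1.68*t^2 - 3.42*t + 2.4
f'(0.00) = -3.42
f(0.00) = 2.40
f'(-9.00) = 26.82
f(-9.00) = -102.90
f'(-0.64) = -1.27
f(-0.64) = 3.90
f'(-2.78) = 5.92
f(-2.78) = -1.08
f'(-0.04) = -3.29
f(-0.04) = 2.53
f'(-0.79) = -0.77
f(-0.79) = 4.05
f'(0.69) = -5.74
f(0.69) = -0.76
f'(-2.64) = 5.45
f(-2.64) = -0.28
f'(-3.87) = 9.58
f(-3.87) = -9.53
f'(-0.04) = -3.29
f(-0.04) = 2.53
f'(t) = -3.36*t - 3.42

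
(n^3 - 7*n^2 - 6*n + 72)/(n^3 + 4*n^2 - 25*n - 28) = (n^2 - 3*n - 18)/(n^2 + 8*n + 7)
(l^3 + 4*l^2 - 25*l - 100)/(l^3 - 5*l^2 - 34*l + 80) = (l^2 - l - 20)/(l^2 - 10*l + 16)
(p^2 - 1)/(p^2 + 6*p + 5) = (p - 1)/(p + 5)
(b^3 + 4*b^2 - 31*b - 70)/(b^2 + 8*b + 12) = (b^2 + 2*b - 35)/(b + 6)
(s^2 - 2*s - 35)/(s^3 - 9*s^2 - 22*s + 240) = (s - 7)/(s^2 - 14*s + 48)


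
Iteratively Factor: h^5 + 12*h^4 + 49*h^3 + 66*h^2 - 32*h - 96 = (h + 4)*(h^4 + 8*h^3 + 17*h^2 - 2*h - 24) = (h + 2)*(h + 4)*(h^3 + 6*h^2 + 5*h - 12) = (h + 2)*(h + 4)^2*(h^2 + 2*h - 3) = (h - 1)*(h + 2)*(h + 4)^2*(h + 3)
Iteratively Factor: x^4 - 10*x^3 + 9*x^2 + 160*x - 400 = (x - 5)*(x^3 - 5*x^2 - 16*x + 80) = (x - 5)*(x + 4)*(x^2 - 9*x + 20) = (x - 5)^2*(x + 4)*(x - 4)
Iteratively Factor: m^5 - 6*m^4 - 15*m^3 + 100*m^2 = (m + 4)*(m^4 - 10*m^3 + 25*m^2) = m*(m + 4)*(m^3 - 10*m^2 + 25*m) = m*(m - 5)*(m + 4)*(m^2 - 5*m) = m*(m - 5)^2*(m + 4)*(m)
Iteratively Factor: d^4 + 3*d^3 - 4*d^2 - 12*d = (d - 2)*(d^3 + 5*d^2 + 6*d) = (d - 2)*(d + 3)*(d^2 + 2*d) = (d - 2)*(d + 2)*(d + 3)*(d)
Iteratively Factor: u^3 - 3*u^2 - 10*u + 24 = (u - 4)*(u^2 + u - 6) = (u - 4)*(u + 3)*(u - 2)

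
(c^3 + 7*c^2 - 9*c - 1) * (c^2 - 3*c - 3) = c^5 + 4*c^4 - 33*c^3 + 5*c^2 + 30*c + 3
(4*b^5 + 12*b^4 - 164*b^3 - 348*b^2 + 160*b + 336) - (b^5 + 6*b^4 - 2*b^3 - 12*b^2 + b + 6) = 3*b^5 + 6*b^4 - 162*b^3 - 336*b^2 + 159*b + 330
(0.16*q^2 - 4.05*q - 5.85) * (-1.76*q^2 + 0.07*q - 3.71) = -0.2816*q^4 + 7.1392*q^3 + 9.4189*q^2 + 14.616*q + 21.7035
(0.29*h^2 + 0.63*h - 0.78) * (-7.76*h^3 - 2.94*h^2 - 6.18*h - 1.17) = -2.2504*h^5 - 5.7414*h^4 + 2.4084*h^3 - 1.9395*h^2 + 4.0833*h + 0.9126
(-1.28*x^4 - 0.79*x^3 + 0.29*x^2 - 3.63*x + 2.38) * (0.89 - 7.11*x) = 9.1008*x^5 + 4.4777*x^4 - 2.765*x^3 + 26.0674*x^2 - 20.1525*x + 2.1182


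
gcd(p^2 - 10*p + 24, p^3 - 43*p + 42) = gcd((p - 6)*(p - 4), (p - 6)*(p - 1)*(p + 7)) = p - 6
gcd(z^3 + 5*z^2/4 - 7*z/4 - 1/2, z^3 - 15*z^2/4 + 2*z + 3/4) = z^2 - 3*z/4 - 1/4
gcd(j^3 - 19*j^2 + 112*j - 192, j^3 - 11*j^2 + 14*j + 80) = j - 8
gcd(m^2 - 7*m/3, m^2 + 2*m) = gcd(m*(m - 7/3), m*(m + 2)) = m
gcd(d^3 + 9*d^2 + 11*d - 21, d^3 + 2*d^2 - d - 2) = d - 1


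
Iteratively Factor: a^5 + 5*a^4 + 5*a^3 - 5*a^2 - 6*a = (a - 1)*(a^4 + 6*a^3 + 11*a^2 + 6*a) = (a - 1)*(a + 2)*(a^3 + 4*a^2 + 3*a) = a*(a - 1)*(a + 2)*(a^2 + 4*a + 3) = a*(a - 1)*(a + 1)*(a + 2)*(a + 3)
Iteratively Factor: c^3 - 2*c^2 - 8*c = (c + 2)*(c^2 - 4*c) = c*(c + 2)*(c - 4)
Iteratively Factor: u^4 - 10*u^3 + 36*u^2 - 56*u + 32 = (u - 2)*(u^3 - 8*u^2 + 20*u - 16) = (u - 4)*(u - 2)*(u^2 - 4*u + 4) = (u - 4)*(u - 2)^2*(u - 2)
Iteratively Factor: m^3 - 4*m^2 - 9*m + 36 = (m - 3)*(m^2 - m - 12) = (m - 4)*(m - 3)*(m + 3)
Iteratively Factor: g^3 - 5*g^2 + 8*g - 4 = (g - 2)*(g^2 - 3*g + 2) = (g - 2)^2*(g - 1)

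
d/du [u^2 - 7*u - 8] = 2*u - 7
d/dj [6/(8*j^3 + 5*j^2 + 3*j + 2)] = 6*(-24*j^2 - 10*j - 3)/(8*j^3 + 5*j^2 + 3*j + 2)^2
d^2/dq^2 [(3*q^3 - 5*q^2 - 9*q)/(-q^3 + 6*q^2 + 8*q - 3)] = 2*(-13*q^6 - 45*q^5 + 12*q^4 - 195*q^3 + 324*q^2 + 405*q + 261)/(q^9 - 18*q^8 + 84*q^7 + 81*q^6 - 780*q^5 - 972*q^4 + 379*q^3 + 414*q^2 - 216*q + 27)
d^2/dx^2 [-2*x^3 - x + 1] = -12*x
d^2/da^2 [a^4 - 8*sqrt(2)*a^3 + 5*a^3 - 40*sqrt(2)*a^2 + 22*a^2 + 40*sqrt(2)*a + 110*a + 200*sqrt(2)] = 12*a^2 - 48*sqrt(2)*a + 30*a - 80*sqrt(2) + 44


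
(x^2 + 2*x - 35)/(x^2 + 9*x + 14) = (x - 5)/(x + 2)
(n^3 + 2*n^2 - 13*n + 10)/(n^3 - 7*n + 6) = (n + 5)/(n + 3)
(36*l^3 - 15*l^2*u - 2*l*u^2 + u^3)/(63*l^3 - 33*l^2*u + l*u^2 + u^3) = (4*l + u)/(7*l + u)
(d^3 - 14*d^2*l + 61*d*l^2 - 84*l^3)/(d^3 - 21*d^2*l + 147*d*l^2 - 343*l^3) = (d^2 - 7*d*l + 12*l^2)/(d^2 - 14*d*l + 49*l^2)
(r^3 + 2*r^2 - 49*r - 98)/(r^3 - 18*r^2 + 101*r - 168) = (r^2 + 9*r + 14)/(r^2 - 11*r + 24)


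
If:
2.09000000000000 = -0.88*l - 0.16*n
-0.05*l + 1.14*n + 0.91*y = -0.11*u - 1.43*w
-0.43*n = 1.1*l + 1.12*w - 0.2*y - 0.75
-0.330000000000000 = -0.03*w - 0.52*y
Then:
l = 4.70602766798419 - 15.5046113306983*y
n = 85.2753623188406*y - 38.945652173913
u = 262.757680560546 - 673.749790394059*y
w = 11.0 - 17.3333333333333*y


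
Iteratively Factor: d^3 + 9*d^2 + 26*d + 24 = (d + 3)*(d^2 + 6*d + 8) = (d + 2)*(d + 3)*(d + 4)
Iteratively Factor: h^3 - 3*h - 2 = (h + 1)*(h^2 - h - 2) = (h - 2)*(h + 1)*(h + 1)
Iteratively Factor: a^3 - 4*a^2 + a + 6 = (a - 3)*(a^2 - a - 2) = (a - 3)*(a - 2)*(a + 1)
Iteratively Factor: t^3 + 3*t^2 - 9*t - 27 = (t - 3)*(t^2 + 6*t + 9) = (t - 3)*(t + 3)*(t + 3)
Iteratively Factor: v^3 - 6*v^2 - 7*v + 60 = (v - 5)*(v^2 - v - 12) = (v - 5)*(v + 3)*(v - 4)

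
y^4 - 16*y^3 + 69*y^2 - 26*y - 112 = (y - 8)*(y - 7)*(y - 2)*(y + 1)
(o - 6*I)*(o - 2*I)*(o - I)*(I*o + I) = I*o^4 + 9*o^3 + I*o^3 + 9*o^2 - 20*I*o^2 - 12*o - 20*I*o - 12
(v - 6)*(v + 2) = v^2 - 4*v - 12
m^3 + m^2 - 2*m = m*(m - 1)*(m + 2)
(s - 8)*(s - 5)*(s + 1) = s^3 - 12*s^2 + 27*s + 40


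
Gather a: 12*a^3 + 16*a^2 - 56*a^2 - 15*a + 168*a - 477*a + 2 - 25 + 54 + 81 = 12*a^3 - 40*a^2 - 324*a + 112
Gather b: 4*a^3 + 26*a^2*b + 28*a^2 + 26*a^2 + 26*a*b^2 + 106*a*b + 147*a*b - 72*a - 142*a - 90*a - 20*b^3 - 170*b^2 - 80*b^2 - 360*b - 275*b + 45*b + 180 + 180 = 4*a^3 + 54*a^2 - 304*a - 20*b^3 + b^2*(26*a - 250) + b*(26*a^2 + 253*a - 590) + 360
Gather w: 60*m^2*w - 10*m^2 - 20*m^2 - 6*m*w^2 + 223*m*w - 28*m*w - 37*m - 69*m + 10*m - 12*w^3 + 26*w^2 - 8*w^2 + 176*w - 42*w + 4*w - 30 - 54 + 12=-30*m^2 - 96*m - 12*w^3 + w^2*(18 - 6*m) + w*(60*m^2 + 195*m + 138) - 72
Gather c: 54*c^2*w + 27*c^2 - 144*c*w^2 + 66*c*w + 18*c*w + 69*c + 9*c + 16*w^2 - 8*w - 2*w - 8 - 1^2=c^2*(54*w + 27) + c*(-144*w^2 + 84*w + 78) + 16*w^2 - 10*w - 9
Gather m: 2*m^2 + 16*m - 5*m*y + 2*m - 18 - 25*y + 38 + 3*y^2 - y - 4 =2*m^2 + m*(18 - 5*y) + 3*y^2 - 26*y + 16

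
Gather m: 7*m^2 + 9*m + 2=7*m^2 + 9*m + 2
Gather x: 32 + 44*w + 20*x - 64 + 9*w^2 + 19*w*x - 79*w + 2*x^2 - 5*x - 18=9*w^2 - 35*w + 2*x^2 + x*(19*w + 15) - 50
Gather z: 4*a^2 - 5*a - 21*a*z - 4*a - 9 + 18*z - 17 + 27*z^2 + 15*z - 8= 4*a^2 - 9*a + 27*z^2 + z*(33 - 21*a) - 34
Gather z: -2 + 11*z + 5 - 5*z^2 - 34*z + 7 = -5*z^2 - 23*z + 10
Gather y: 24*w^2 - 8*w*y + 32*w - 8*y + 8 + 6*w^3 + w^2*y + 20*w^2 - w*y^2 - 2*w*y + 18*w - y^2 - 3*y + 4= 6*w^3 + 44*w^2 + 50*w + y^2*(-w - 1) + y*(w^2 - 10*w - 11) + 12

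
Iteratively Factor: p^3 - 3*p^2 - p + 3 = (p + 1)*(p^2 - 4*p + 3) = (p - 3)*(p + 1)*(p - 1)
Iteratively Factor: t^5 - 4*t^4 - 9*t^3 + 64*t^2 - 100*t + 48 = (t - 3)*(t^4 - t^3 - 12*t^2 + 28*t - 16) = (t - 3)*(t - 2)*(t^3 + t^2 - 10*t + 8) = (t - 3)*(t - 2)*(t + 4)*(t^2 - 3*t + 2) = (t - 3)*(t - 2)*(t - 1)*(t + 4)*(t - 2)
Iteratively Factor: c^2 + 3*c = (c + 3)*(c)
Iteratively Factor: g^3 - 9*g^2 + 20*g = (g - 5)*(g^2 - 4*g) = (g - 5)*(g - 4)*(g)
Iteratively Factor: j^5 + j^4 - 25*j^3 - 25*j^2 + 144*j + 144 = (j + 4)*(j^4 - 3*j^3 - 13*j^2 + 27*j + 36) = (j + 3)*(j + 4)*(j^3 - 6*j^2 + 5*j + 12) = (j - 4)*(j + 3)*(j + 4)*(j^2 - 2*j - 3) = (j - 4)*(j - 3)*(j + 3)*(j + 4)*(j + 1)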